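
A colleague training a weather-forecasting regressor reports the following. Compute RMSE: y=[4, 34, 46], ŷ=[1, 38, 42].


MSE = 41/3 = 13.6667
RMSE = √(41/3) = 3.6968

3.6968


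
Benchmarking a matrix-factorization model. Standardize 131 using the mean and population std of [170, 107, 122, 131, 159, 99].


μ = 131.3333, σ = 25.7725
z = (131 - 131.3333)/25.7725 = -0.0129

-0.0129


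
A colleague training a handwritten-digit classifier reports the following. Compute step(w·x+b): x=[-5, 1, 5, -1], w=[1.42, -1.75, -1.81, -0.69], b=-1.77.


z = (-5)·(1.42) + (1)·(-1.75) + (5)·(-1.81) + (-1)·(-0.69) - 1.77
  = -18.98
step(z) = 0 (z<0)

0


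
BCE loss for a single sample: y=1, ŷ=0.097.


BCE = -[y·ln(p) + (1-y)·ln(1-p)]
= -1·ln(0.097) - 0
= -ln(0.097) = 2.333

2.333


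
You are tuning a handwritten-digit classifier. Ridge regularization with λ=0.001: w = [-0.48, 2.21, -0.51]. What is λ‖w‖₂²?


‖w‖₂² = (-0.48)² + (2.21)² + (-0.51)²
     = 0.2304 + 4.8841 + 0.2601
     = 5.3746
λ·‖w‖₂² = 0.001·5.3746 = 0.005375

0.005375


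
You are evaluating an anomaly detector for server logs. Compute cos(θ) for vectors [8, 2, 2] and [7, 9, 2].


A·B = 8·7 + 2·9 + 2·2 = 78
‖A‖ = √72 = 8.4853, ‖B‖ = √134 = 11.5758
cos = 78/(√72·√134) = 78/√9648 = 0.7941

0.7941


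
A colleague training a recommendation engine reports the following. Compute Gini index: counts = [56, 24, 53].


Probabilities: [56/133, 24/133, 53/133] ≈ [0.4211, 0.1805, 0.3985]
Σpᵢ² = (3136 + 576 + 2809)/133² = 6521/17689
Gini = 1 - Σpᵢ² = 1 - 6521/17689 = 0.6314

0.6314


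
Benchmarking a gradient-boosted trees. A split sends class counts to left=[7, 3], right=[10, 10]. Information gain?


Parent = [17, 13], H_parent = 0.9871
H_left = 0.8813 (n=10), H_right = 1 (n=20)
H_children = (10/30)·0.8813 + (20/30)·1 = 0.9604
IG = 0.9871 - 0.9604 = 0.0267

0.0267


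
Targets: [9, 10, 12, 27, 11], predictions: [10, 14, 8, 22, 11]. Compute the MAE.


Absolute errors: |9-10|=1, |10-14|=4, |12-8|=4, |27-22|=5, |11-11|=0
Sum = 14
MAE = 14/5 = 14/5

14/5


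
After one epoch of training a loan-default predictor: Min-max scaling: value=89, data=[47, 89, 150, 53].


min=47, max=150
(89-47)/(150-47) = 42/103 = 0.4078

0.4078


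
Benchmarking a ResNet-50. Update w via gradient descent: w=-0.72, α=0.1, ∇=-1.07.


w_new = w - α·∇
= -0.72 - 0.1·-1.07
= -0.72 + 0.107
= -0.613

-0.613


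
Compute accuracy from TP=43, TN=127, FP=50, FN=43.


Accuracy = (TP+TN)/(TP+TN+FP+FN)
= (43+127)/(263)
= 170/263 = 64.64%

64.64%


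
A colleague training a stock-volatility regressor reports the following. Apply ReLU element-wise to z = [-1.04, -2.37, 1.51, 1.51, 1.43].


ReLU(-1.04) = max(0, -1.04) = 0.0
ReLU(-2.37) = max(0, -2.37) = 0.0
ReLU(1.51) = max(0, 1.51) = 1.51
ReLU(1.51) = max(0, 1.51) = 1.51
ReLU(1.43) = max(0, 1.43) = 1.43
result = [0.0, 0.0, 1.51, 1.51, 1.43]

[0.0, 0.0, 1.51, 1.51, 1.43]


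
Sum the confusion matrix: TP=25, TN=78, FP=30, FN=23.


Total = TP + TN + FP + FN
= 25 + 78 + 30 + 23
= 156
(Predicted positive: 55, predicted negative: 101)

156


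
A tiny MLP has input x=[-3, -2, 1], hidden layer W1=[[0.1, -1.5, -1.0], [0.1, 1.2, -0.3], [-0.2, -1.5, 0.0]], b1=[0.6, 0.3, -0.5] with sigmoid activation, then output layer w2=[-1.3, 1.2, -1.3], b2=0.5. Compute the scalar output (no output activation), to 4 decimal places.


z1[0] = (0.1)·(-3) + (-1.5)·(-2) + (-1.0)·(1) + 0.6 = 2.3
z1[1] = (0.1)·(-3) + (1.2)·(-2) + (-0.3)·(1) + 0.3 = -2.7
z1[2] = (-0.2)·(-3) + (-1.5)·(-2) + (0.0)·(1) - 0.5 = 3.1
h = sigmoid(z1) = [0.9089, 0.063, 0.9569]
output = (-1.3)·(0.9089) + (1.2)·(0.063) + (-1.3)·(0.9569) + 0.5 = -1.8499

-1.8499


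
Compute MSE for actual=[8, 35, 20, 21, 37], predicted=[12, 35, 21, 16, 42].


Squared errors: (8-12)²=16, (35-35)²=0, (20-21)²=1, (21-16)²=25, (37-42)²=25
Sum = 67
MSE = 67/5 = 67/5

67/5


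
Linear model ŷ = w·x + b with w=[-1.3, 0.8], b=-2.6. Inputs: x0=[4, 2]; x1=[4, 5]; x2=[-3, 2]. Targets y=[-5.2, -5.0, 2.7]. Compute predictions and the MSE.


ŷ0 = (-1.3)·(4) + (0.8)·(2) - 2.6 = -6.2
ŷ1 = (-1.3)·(4) + (0.8)·(5) - 2.6 = -3.8
ŷ2 = (-1.3)·(-3) + (0.8)·(2) - 2.6 = 2.9
errors² = [1.0, 1.44, 0.04]
MSE = 2.4800/3 = 0.8267

0.8267


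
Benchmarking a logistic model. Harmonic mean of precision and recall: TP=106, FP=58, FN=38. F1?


Precision = 106/164 = 0.6463
Recall = 106/144 = 0.7361
F1 = 2·P·R/(P+R) = 2·TP/(2·TP+FP+FN) = 212/(212+58+38) = 212/308 = 0.6883

0.6883


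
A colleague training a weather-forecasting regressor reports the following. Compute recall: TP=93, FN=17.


Recall = TP/(TP+FN)
= 93/(93+17)
= 93/110 = 84.55%

84.55%


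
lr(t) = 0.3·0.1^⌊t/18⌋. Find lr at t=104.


n_drops = ⌊104/18⌋ = 5
lr = 0.3·0.1^5 = 0.3·0.00001 = 0.000003

0.000003


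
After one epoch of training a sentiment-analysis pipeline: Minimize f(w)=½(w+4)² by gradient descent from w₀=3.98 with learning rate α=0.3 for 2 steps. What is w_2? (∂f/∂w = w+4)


step 1: grad = 3.98+4 = 7.98; w = 3.98 - 0.3·(7.98) = 1.586
step 2: grad = 1.586+4 = 5.586; w = 1.586 - 0.3·(5.586) = -0.0898

-0.0898


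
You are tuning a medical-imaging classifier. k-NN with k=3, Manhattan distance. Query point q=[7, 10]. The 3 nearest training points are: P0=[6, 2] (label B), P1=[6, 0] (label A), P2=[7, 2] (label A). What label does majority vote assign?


d(q,P0) = 9  (label B)
d(q,P1) = 11  (label A)
d(q,P2) = 8  (label A)
Votes: A=2, B=1
Majority → A

A


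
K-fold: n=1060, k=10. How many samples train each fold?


Fold size = 1060/10 = 106
Training per fold = 1060 - 106 = 954

954


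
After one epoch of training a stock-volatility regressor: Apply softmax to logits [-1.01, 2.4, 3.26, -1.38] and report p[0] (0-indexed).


Exponentials: e^-1.01=0.3642, e^2.4=11.0232, e^3.26=26.0495, e^-1.38=0.2516
Sum = 37.6885
Softmax = [0.0097, 0.2925, 0.6912, 0.0067]
p[0] = 0.3642/37.6885 = 0.0097

0.0097


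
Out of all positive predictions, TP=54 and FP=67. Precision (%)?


Precision = TP/(TP+FP)
= 54/(54+67)
= 54/121 = 44.63%

44.63%


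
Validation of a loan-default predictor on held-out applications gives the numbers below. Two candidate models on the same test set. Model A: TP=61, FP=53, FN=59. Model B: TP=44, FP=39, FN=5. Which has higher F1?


Model A: P=61/114=0.5351, R=61/120=0.5083, F1=2PR/(P+R)=2TP/(2TP+FP+FN)=122/234=0.5214
Model B: P=44/83=0.5301, R=44/49=0.898, F1=2PR/(P+R)=2TP/(2TP+FP+FN)=88/132=0.6667
0.5214 < 0.6667 → Model B

Model B


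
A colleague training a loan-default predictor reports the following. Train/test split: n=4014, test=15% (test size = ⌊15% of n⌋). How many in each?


Test = ⌊4014·15/100⌋ = 602
Train = 4014 - 602 = 3412

Train: 3412, Test: 602


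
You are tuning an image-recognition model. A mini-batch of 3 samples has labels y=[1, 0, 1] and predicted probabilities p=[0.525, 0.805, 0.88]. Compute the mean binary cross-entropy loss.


L[0] = -ln(0.525) = 0.6444
L[1] = -ln(1-0.805) = -ln(0.195) = 1.6348
L[2] = -ln(0.88) = 0.1278
mean = (0.6444 + 1.6348 + 0.1278)/3 = 0.8023

0.8023


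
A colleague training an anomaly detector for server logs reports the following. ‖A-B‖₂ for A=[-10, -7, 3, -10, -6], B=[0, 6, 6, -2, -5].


d = √((-10-0)² + (-7-6)² + (3-6)² + (-10+ 2)² + (-6+ 5)²)
  = √(100 + 169 + 9 + 64 + 1)
  = √343 = 18.5203

18.5203


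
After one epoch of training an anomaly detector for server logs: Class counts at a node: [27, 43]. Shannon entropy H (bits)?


Probabilities: [27/70, 43/70] ≈ [0.3857, 0.6143]
H = -((27/70)·log₂(27/70) + (43/70)·log₂(43/70))
  = 0.962 bits

0.962 bits


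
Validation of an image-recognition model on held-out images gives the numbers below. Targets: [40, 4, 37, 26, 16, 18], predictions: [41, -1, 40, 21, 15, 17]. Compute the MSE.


Squared errors: (40-41)²=1, (4+ 1)²=25, (37-40)²=9, (26-21)²=25, (16-15)²=1, (18-17)²=1
Sum = 62
MSE = 62/6 = 31/3

31/3


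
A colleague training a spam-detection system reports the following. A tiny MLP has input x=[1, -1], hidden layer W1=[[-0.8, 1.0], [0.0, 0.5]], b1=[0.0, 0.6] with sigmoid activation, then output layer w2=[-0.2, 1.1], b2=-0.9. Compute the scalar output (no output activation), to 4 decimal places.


z1[0] = (-0.8)·(1) + (1.0)·(-1) + 0.0 = -1.8
z1[1] = (0.0)·(1) + (0.5)·(-1) + 0.6 = 0.1
h = sigmoid(z1) = [0.1419, 0.525]
output = (-0.2)·(0.1419) + (1.1)·(0.525) - 0.9 = -0.3509

-0.3509


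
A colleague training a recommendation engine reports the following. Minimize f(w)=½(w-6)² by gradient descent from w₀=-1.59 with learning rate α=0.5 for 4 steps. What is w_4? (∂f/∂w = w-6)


step 1: grad = -1.59-6 = -7.59; w = -1.59 - 0.5·(-7.59) = 2.205
step 2: grad = 2.205-6 = -3.795; w = 2.205 - 0.5·(-3.795) = 4.1025
step 3: grad = 4.1025-6 = -1.8975; w = 4.1025 - 0.5·(-1.8975) = 5.05125
step 4: grad = 5.05125-6 = -0.94875; w = 5.05125 - 0.5·(-0.94875) = 5.525625

5.525625


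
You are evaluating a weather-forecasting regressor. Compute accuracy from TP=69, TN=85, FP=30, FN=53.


Accuracy = (TP+TN)/(TP+TN+FP+FN)
= (69+85)/(237)
= 154/237 = 64.98%

64.98%


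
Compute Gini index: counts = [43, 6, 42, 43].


Probabilities: [43/134, 6/134, 42/134, 43/134] ≈ [0.3209, 0.0448, 0.3134, 0.3209]
Σpᵢ² = (1849 + 36 + 1764 + 1849)/134² = 5498/17956
Gini = 1 - Σpᵢ² = 1 - 5498/17956 = 0.6938

0.6938


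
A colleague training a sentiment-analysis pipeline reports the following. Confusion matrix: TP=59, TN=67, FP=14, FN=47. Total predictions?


Total = TP + TN + FP + FN
= 59 + 67 + 14 + 47
= 187
(Predicted positive: 73, predicted negative: 114)

187


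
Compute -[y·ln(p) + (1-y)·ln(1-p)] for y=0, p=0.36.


BCE = -[y·ln(p) + (1-y)·ln(1-p)]
= -0 - 1·ln(1-0.36)
= -ln(0.64) = 0.4463

0.4463


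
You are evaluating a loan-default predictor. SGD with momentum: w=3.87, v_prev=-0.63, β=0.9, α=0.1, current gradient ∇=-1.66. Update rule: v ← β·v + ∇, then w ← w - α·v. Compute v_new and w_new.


v_new = 0.9·-0.63 - 1.66 = -0.567 - 1.66 = -2.227
w_new = 3.87 - 0.1·-2.227 = 3.87 + 0.2227 = 4.0927

v_new=-2.227, w_new=4.0927


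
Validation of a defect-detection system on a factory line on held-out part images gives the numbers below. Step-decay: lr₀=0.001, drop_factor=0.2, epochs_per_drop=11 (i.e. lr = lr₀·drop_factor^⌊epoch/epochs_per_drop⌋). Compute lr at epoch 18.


n_drops = ⌊18/11⌋ = 1
lr = 0.001·0.2^1 = 0.001·0.2 = 0.0002

0.0002


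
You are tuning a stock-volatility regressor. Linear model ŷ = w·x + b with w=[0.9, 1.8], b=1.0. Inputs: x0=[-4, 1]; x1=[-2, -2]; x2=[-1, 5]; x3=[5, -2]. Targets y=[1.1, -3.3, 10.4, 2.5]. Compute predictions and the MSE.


ŷ0 = (0.9)·(-4) + (1.8)·(1) + 1.0 = -0.8
ŷ1 = (0.9)·(-2) + (1.8)·(-2) + 1.0 = -4.4
ŷ2 = (0.9)·(-1) + (1.8)·(5) + 1.0 = 9.1
ŷ3 = (0.9)·(5) + (1.8)·(-2) + 1.0 = 1.9
errors² = [3.61, 1.21, 1.69, 0.36]
MSE = 6.8700/4 = 1.7175

1.7175


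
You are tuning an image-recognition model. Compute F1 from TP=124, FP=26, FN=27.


Precision = 124/150 = 0.8267
Recall = 124/151 = 0.8212
F1 = 2·P·R/(P+R) = 2·TP/(2·TP+FP+FN) = 248/(248+26+27) = 248/301 = 0.8239

0.8239


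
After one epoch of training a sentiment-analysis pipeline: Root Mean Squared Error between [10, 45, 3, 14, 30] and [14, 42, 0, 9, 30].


MSE = 59/5 = 11.8
RMSE = √(59/5) = 3.4351

3.4351


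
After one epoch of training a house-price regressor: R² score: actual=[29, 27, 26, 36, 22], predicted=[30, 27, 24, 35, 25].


ȳ = 28
SS_res = Σ(y-ŷ)² = 15
SS_tot = Σ(y-ȳ)² = 106
R² = 1 - SS_res/SS_tot = 1 - 0.1415 = 0.8585

0.8585


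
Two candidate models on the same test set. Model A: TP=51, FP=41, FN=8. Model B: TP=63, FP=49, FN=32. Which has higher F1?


Model A: P=51/92=0.5543, R=51/59=0.8644, F1=2PR/(P+R)=2TP/(2TP+FP+FN)=102/151=0.6755
Model B: P=63/112=0.5625, R=63/95=0.6632, F1=2PR/(P+R)=2TP/(2TP+FP+FN)=126/207=0.6087
0.6755 > 0.6087 → Model A

Model A


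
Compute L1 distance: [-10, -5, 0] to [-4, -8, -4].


d = |-10+ 4| + |-5+ 8| + |0+ 4|
  = 6 + 3 + 4
  = 13

13


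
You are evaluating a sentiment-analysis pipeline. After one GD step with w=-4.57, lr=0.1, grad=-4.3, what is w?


w_new = w - α·∇
= -4.57 - 0.1·-4.3
= -4.57 + 0.43
= -4.14

-4.14


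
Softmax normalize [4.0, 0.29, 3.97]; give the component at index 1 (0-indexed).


Exponentials: e^4.0=54.5982, e^0.29=1.3364, e^3.97=52.9845
Sum = 108.9191
Softmax = [0.5013, 0.0123, 0.4865]
p[1] = 1.3364/108.9191 = 0.0123

0.0123


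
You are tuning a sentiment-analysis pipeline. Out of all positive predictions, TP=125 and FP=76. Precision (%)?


Precision = TP/(TP+FP)
= 125/(125+76)
= 125/201 = 62.19%

62.19%


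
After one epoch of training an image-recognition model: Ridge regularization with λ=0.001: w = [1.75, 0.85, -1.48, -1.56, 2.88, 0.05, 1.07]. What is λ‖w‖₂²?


‖w‖₂² = (1.75)² + (0.85)² + (-1.48)² + (-1.56)² + (2.88)² + (0.05)² + (1.07)²
     = 3.0625 + 0.7225 + 2.1904 + 2.4336 + 8.2944 + 0.0025 + 1.1449
     = 17.8508
λ·‖w‖₂² = 0.001·17.8508 = 0.017851

0.017851


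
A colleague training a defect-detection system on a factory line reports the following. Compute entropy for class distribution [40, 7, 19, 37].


Probabilities: [40/103, 7/103, 19/103, 37/103] ≈ [0.3883, 0.068, 0.1845, 0.3592]
H = -((40/103)·log₂(40/103) + (7/103)·log₂(7/103) + (19/103)·log₂(19/103) + (37/103)·log₂(37/103))
  = 1.774 bits

1.774 bits


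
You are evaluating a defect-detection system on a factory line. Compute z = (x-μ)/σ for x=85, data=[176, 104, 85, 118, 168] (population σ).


μ = 130.2, σ = 35.7905
z = (85 - 130.2)/35.7905 = -1.2629

-1.2629


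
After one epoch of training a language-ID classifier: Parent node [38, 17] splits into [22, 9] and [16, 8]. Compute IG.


Parent = [38, 17], H_parent = 0.8921
H_left = 0.8691 (n=31), H_right = 0.9183 (n=24)
H_children = (31/55)·0.8691 + (24/55)·0.9183 = 0.8906
IG = 0.8921 - 0.8906 = 0.0015

0.0015


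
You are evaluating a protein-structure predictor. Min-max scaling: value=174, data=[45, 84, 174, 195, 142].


min=45, max=195
(174-45)/(195-45) = 129/150 = 0.86

0.86


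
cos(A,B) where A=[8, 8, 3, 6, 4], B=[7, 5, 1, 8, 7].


A·B = 8·7 + 8·5 + 3·1 + 6·8 + 4·7 = 175
‖A‖ = √189 = 13.7477, ‖B‖ = √188 = 13.7113
cos = 175/(√189·√188) = 175/√35532 = 0.9284

0.9284


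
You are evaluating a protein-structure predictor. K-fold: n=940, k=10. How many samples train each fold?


Fold size = 940/10 = 94
Training per fold = 940 - 94 = 846

846


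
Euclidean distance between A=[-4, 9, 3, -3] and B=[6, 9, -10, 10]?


d = √((-4-6)² + (9-9)² + (3+ 10)² + (-3-10)²)
  = √(100 + 0 + 169 + 169)
  = √438 = 20.9284

20.9284


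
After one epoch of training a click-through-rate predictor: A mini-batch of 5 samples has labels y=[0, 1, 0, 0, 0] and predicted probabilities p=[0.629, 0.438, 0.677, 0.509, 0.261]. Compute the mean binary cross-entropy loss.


L[0] = -ln(1-0.629) = -ln(0.371) = 0.9916
L[1] = -ln(0.438) = 0.8255
L[2] = -ln(1-0.677) = -ln(0.323) = 1.1301
L[3] = -ln(1-0.509) = -ln(0.491) = 0.7113
L[4] = -ln(1-0.261) = -ln(0.739) = 0.3025
mean = (0.9916 + 0.8255 + 1.1301 + 0.7113 + 0.3025)/5 = 0.7922

0.7922


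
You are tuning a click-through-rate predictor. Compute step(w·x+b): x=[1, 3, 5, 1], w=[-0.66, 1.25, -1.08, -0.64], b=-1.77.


z = (1)·(-0.66) + (3)·(1.25) + (5)·(-1.08) + (1)·(-0.64) - 1.77
  = -4.72
step(z) = 0 (z<0)

0


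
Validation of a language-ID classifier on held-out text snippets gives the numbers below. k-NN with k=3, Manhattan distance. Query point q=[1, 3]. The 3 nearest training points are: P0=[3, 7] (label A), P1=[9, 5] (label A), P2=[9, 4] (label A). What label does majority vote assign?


d(q,P0) = 6  (label A)
d(q,P1) = 10  (label A)
d(q,P2) = 9  (label A)
Votes: A=3, B=0
Majority → A

A


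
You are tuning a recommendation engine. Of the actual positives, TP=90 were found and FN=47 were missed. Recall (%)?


Recall = TP/(TP+FN)
= 90/(90+47)
= 90/137 = 65.69%

65.69%


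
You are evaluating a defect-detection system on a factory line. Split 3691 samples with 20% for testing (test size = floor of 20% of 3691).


Test = ⌊3691·20/100⌋ = 738
Train = 3691 - 738 = 2953

Train: 2953, Test: 738


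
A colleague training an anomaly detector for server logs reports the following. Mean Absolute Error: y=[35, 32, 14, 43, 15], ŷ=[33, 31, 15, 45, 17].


Absolute errors: |35-33|=2, |32-31|=1, |14-15|=1, |43-45|=2, |15-17|=2
Sum = 8
MAE = 8/5 = 8/5

8/5


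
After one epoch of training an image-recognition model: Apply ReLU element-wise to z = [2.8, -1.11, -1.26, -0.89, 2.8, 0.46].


ReLU(2.8) = max(0, 2.8) = 2.8
ReLU(-1.11) = max(0, -1.11) = 0.0
ReLU(-1.26) = max(0, -1.26) = 0.0
ReLU(-0.89) = max(0, -0.89) = 0.0
ReLU(2.8) = max(0, 2.8) = 2.8
ReLU(0.46) = max(0, 0.46) = 0.46
result = [2.8, 0.0, 0.0, 0.0, 2.8, 0.46]

[2.8, 0.0, 0.0, 0.0, 2.8, 0.46]


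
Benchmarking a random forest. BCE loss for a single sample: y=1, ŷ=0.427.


BCE = -[y·ln(p) + (1-y)·ln(1-p)]
= -1·ln(0.427) - 0
= -ln(0.427) = 0.851

0.851


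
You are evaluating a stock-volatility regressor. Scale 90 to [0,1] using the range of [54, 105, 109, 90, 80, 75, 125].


min=54, max=125
(90-54)/(125-54) = 36/71 = 0.507

0.507


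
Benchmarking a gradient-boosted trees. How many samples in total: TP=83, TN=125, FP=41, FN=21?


Total = TP + TN + FP + FN
= 83 + 125 + 41 + 21
= 270
(Predicted positive: 124, predicted negative: 146)

270


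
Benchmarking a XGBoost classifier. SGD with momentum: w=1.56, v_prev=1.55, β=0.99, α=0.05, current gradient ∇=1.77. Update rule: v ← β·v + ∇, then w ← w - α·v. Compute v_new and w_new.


v_new = 0.99·1.55 + 1.77 = 1.5345 + 1.77 = 3.3045
w_new = 1.56 - 0.05·3.3045 = 1.56 - 0.165225 = 1.394775

v_new=3.3045, w_new=1.394775


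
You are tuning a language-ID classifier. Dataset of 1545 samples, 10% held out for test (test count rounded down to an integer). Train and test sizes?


Test = ⌊1545·10/100⌋ = 154
Train = 1545 - 154 = 1391

Train: 1391, Test: 154


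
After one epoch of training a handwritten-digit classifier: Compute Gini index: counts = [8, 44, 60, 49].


Probabilities: [8/161, 44/161, 60/161, 49/161] ≈ [0.0497, 0.2733, 0.3727, 0.3043]
Σpᵢ² = (64 + 1936 + 3600 + 2401)/161² = 8001/25921
Gini = 1 - Σpᵢ² = 1 - 8001/25921 = 0.6913

0.6913


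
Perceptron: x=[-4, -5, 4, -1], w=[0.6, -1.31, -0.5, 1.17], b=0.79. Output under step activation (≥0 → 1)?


z = (-4)·(0.6) + (-5)·(-1.31) + (4)·(-0.5) + (-1)·(1.17) + 0.79
  = 1.77
step(z) = 1 (z≥0)

1


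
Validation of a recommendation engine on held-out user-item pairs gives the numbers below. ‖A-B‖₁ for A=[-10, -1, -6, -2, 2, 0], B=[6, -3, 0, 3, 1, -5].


d = |-10-6| + |-1+ 3| + |-6-0| + |-2-3| + |2-1| + |0+ 5|
  = 16 + 2 + 6 + 5 + 1 + 5
  = 35

35


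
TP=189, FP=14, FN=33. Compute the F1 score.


Precision = 189/203 = 0.931
Recall = 189/222 = 0.8514
F1 = 2·P·R/(P+R) = 2·TP/(2·TP+FP+FN) = 378/(378+14+33) = 378/425 = 0.8894

0.8894


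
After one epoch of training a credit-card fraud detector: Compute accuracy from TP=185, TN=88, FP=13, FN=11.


Accuracy = (TP+TN)/(TP+TN+FP+FN)
= (185+88)/(297)
= 273/297 = 91.92%

91.92%


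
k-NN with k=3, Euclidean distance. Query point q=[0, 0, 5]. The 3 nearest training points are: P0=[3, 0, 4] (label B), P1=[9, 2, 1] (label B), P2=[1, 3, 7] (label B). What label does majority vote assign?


d(q,P0) = 3.1623  (label B)
d(q,P1) = 10.0499  (label B)
d(q,P2) = 3.7417  (label B)
Votes: A=0, B=3
Majority → B

B


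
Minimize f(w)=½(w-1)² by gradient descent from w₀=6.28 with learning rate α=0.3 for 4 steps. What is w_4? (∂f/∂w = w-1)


step 1: grad = 6.28-1 = 5.28; w = 6.28 - 0.3·(5.28) = 4.696
step 2: grad = 4.696-1 = 3.696; w = 4.696 - 0.3·(3.696) = 3.5872
step 3: grad = 3.5872-1 = 2.5872; w = 3.5872 - 0.3·(2.5872) = 2.81104
step 4: grad = 2.81104-1 = 1.81104; w = 2.81104 - 0.3·(1.81104) = 2.267728

2.267728


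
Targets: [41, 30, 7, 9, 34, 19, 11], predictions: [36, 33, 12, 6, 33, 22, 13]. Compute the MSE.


Squared errors: (41-36)²=25, (30-33)²=9, (7-12)²=25, (9-6)²=9, (34-33)²=1, (19-22)²=9, (11-13)²=4
Sum = 82
MSE = 82/7 = 82/7

82/7


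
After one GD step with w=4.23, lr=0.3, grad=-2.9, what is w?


w_new = w - α·∇
= 4.23 - 0.3·-2.9
= 4.23 + 0.87
= 5.1

5.1


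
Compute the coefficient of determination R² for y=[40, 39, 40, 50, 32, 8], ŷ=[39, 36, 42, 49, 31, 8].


ȳ = 34.8333
SS_res = Σ(y-ŷ)² = 16
SS_tot = Σ(y-ȳ)² = 1028.83
R² = 1 - SS_res/SS_tot = 1 - 0.0156 = 0.9844

0.9844


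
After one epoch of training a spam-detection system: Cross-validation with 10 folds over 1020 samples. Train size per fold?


Fold size = 1020/10 = 102
Training per fold = 1020 - 102 = 918

918


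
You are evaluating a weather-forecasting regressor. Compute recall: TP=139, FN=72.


Recall = TP/(TP+FN)
= 139/(139+72)
= 139/211 = 65.88%

65.88%


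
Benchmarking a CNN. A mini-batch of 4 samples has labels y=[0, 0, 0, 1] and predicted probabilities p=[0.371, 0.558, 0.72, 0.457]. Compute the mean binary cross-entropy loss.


L[0] = -ln(1-0.371) = -ln(0.629) = 0.4636
L[1] = -ln(1-0.558) = -ln(0.442) = 0.8164
L[2] = -ln(1-0.72) = -ln(0.28) = 1.273
L[3] = -ln(0.457) = 0.7831
mean = (0.4636 + 0.8164 + 1.273 + 0.7831)/4 = 0.834

0.834


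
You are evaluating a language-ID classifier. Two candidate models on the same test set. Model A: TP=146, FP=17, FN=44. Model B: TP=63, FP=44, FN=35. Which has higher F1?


Model A: P=146/163=0.8957, R=146/190=0.7684, F1=2PR/(P+R)=2TP/(2TP+FP+FN)=292/353=0.8272
Model B: P=63/107=0.5888, R=63/98=0.6429, F1=2PR/(P+R)=2TP/(2TP+FP+FN)=126/205=0.6146
0.8272 > 0.6146 → Model A

Model A


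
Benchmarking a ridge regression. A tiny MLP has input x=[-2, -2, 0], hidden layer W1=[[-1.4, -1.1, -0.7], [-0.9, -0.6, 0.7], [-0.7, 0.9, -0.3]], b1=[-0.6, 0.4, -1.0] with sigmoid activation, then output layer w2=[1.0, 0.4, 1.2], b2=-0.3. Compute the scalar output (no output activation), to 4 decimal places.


z1[0] = (-1.4)·(-2) + (-1.1)·(-2) + (-0.7)·(0) - 0.6 = 4.4
z1[1] = (-0.9)·(-2) + (-0.6)·(-2) + (0.7)·(0) + 0.4 = 3.4
z1[2] = (-0.7)·(-2) + (0.9)·(-2) + (-0.3)·(0) - 1.0 = -1.4
h = sigmoid(z1) = [0.9879, 0.9677, 0.1978]
output = (1.0)·(0.9879) + (0.4)·(0.9677) + (1.2)·(0.1978) - 0.3 = 1.3123

1.3123


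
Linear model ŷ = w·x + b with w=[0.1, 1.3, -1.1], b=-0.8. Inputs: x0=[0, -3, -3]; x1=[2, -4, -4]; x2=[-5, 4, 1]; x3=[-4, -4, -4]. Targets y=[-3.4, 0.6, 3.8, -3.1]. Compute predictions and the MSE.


ŷ0 = (0.1)·(0) + (1.3)·(-3) + (-1.1)·(-3) - 0.8 = -1.4
ŷ1 = (0.1)·(2) + (1.3)·(-4) + (-1.1)·(-4) - 0.8 = -1.4
ŷ2 = (0.1)·(-5) + (1.3)·(4) + (-1.1)·(1) - 0.8 = 2.8
ŷ3 = (0.1)·(-4) + (1.3)·(-4) + (-1.1)·(-4) - 0.8 = -2.0
errors² = [4.0, 4.0, 1.0, 1.21]
MSE = 10.2100/4 = 2.5525

2.5525


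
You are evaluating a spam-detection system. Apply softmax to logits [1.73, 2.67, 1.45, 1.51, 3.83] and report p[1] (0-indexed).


Exponentials: e^1.73=5.6407, e^2.67=14.44, e^1.45=4.2631, e^1.51=4.5267, e^3.83=46.0625
Sum = 74.933
Softmax = [0.0753, 0.1927, 0.0569, 0.0604, 0.6147]
p[1] = 14.44/74.933 = 0.1927

0.1927


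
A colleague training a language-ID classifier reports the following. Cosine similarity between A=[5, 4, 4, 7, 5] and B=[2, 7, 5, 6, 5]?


A·B = 5·2 + 4·7 + 4·5 + 7·6 + 5·5 = 125
‖A‖ = √131 = 11.4455, ‖B‖ = √139 = 11.7898
cos = 125/(√131·√139) = 125/√18209 = 0.9263

0.9263


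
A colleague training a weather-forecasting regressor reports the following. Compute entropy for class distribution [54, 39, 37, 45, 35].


Probabilities: [54/210, 39/210, 37/210, 45/210, 35/210] ≈ [0.2571, 0.1857, 0.1762, 0.2143, 0.1667]
H = -((54/210)·log₂(54/210) + (39/210)·log₂(39/210) + (37/210)·log₂(37/210) + (45/210)·log₂(45/210) + (35/210)·log₂(35/210))
  = 2.3033 bits

2.3033 bits


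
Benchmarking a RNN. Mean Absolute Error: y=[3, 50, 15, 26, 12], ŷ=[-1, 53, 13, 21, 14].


Absolute errors: |3+ 1|=4, |50-53|=3, |15-13|=2, |26-21|=5, |12-14|=2
Sum = 16
MAE = 16/5 = 16/5

16/5


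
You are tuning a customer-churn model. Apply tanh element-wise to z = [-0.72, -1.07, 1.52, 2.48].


tanh(-0.72) = -0.6169
tanh(-1.07) = -0.7895
tanh(1.52) = 0.9087
tanh(2.48) = 0.9861
result = [-0.6169, -0.7895, 0.9087, 0.9861]

[-0.6169, -0.7895, 0.9087, 0.9861]


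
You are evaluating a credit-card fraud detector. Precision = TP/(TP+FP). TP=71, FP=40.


Precision = TP/(TP+FP)
= 71/(71+40)
= 71/111 = 63.96%

63.96%


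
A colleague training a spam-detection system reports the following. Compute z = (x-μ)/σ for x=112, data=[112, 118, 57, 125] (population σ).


μ = 103, σ = 26.9537
z = (112 - 103)/26.9537 = 0.3339

0.3339


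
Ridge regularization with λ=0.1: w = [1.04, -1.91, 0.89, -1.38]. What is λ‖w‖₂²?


‖w‖₂² = (1.04)² + (-1.91)² + (0.89)² + (-1.38)²
     = 1.0816 + 3.6481 + 0.7921 + 1.9044
     = 7.4262
λ·‖w‖₂² = 0.1·7.4262 = 0.74262

0.74262


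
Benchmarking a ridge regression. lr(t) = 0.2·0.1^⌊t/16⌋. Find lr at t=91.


n_drops = ⌊91/16⌋ = 5
lr = 0.2·0.1^5 = 0.2·0.00001 = 0.000002

0.000002


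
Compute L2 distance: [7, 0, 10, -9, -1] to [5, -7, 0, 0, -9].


d = √((7-5)² + (0+ 7)² + (10-0)² + (-9-0)² + (-1+ 9)²)
  = √(4 + 49 + 100 + 81 + 64)
  = √298 = 17.2627

17.2627


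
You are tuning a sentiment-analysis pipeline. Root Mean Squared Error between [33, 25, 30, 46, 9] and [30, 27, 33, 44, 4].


MSE = 51/5 = 10.2
RMSE = √(51/5) = 3.1937

3.1937


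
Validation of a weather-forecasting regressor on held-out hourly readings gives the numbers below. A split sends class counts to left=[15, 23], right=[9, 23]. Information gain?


Parent = [24, 46], H_parent = 0.9275
H_left = 0.9678 (n=38), H_right = 0.8571 (n=32)
H_children = (38/70)·0.9678 + (32/70)·0.8571 = 0.9172
IG = 0.9275 - 0.9172 = 0.0103

0.0103


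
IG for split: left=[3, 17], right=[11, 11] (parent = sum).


Parent = [14, 28], H_parent = 0.9183
H_left = 0.6098 (n=20), H_right = 1 (n=22)
H_children = (20/42)·0.6098 + (22/42)·1 = 0.8142
IG = 0.9183 - 0.8142 = 0.1041

0.1041


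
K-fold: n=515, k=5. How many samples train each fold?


Fold size = 515/5 = 103
Training per fold = 515 - 103 = 412

412


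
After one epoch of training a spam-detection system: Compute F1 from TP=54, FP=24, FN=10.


Precision = 54/78 = 0.6923
Recall = 54/64 = 0.8438
F1 = 2·P·R/(P+R) = 2·TP/(2·TP+FP+FN) = 108/(108+24+10) = 108/142 = 0.7606

0.7606


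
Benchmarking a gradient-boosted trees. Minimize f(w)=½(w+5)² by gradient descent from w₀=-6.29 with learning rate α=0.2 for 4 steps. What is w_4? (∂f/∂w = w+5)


step 1: grad = -6.29+5 = -1.29; w = -6.29 - 0.2·(-1.29) = -6.032
step 2: grad = -6.032+5 = -1.032; w = -6.032 - 0.2·(-1.032) = -5.8256
step 3: grad = -5.8256+5 = -0.8256; w = -5.8256 - 0.2·(-0.8256) = -5.66048
step 4: grad = -5.66048+5 = -0.66048; w = -5.66048 - 0.2·(-0.66048) = -5.528384

-5.528384


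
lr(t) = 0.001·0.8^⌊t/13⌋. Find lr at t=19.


n_drops = ⌊19/13⌋ = 1
lr = 0.001·0.8^1 = 0.001·0.8 = 0.0008

0.0008


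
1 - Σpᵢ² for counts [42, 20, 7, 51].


Probabilities: [42/120, 20/120, 7/120, 51/120] ≈ [0.35, 0.1667, 0.0583, 0.425]
Σpᵢ² = (1764 + 400 + 49 + 2601)/120² = 4814/14400
Gini = 1 - Σpᵢ² = 1 - 4814/14400 = 0.6657

0.6657


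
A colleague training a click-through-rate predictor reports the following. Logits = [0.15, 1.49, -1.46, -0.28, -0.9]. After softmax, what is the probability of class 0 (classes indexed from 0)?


Exponentials: e^0.15=1.1618, e^1.49=4.4371, e^-1.46=0.2322, e^-0.28=0.7558, e^-0.9=0.4066
Sum = 6.9935
Softmax = [0.1661, 0.6345, 0.0332, 0.1081, 0.0581]
p[0] = 1.1618/6.9935 = 0.1661

0.1661


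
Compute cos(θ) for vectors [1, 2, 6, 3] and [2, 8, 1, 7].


A·B = 1·2 + 2·8 + 6·1 + 3·7 = 45
‖A‖ = √50 = 7.0711, ‖B‖ = √118 = 10.8628
cos = 45/(√50·√118) = 45/√5900 = 0.5859

0.5859


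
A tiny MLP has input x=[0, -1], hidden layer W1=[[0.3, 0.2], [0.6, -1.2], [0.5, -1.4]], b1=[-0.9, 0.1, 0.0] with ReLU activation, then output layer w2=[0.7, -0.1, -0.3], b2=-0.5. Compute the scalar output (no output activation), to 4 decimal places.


z1[0] = (0.3)·(0) + (0.2)·(-1) - 0.9 = -1.1
z1[1] = (0.6)·(0) + (-1.2)·(-1) + 0.1 = 1.3
z1[2] = (0.5)·(0) + (-1.4)·(-1) + 0.0 = 1.4
h = ReLU(z1) = [0.0, 1.3, 1.4]
output = (0.7)·(0.0) + (-0.1)·(1.3) + (-0.3)·(1.4) - 0.5 = -1.05

-1.05


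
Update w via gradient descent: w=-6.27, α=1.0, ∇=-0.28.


w_new = w - α·∇
= -6.27 - 1.0·-0.28
= -6.27 + 0.28
= -5.99

-5.99


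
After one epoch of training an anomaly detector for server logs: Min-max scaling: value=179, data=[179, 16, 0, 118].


min=0, max=179
(179-0)/(179-0) = 179/179 = 1.0

1.0


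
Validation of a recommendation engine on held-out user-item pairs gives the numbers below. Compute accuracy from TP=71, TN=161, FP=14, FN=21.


Accuracy = (TP+TN)/(TP+TN+FP+FN)
= (71+161)/(267)
= 232/267 = 86.89%

86.89%


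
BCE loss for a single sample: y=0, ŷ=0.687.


BCE = -[y·ln(p) + (1-y)·ln(1-p)]
= -0 - 1·ln(1-0.687)
= -ln(0.313) = 1.1616

1.1616


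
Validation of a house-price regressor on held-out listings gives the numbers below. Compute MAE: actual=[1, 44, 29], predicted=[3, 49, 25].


Absolute errors: |1-3|=2, |44-49|=5, |29-25|=4
Sum = 11
MAE = 11/3 = 11/3

11/3


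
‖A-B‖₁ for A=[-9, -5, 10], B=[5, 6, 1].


d = |-9-5| + |-5-6| + |10-1|
  = 14 + 11 + 9
  = 34

34


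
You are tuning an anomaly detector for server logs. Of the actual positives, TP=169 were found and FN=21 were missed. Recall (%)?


Recall = TP/(TP+FN)
= 169/(169+21)
= 169/190 = 88.95%

88.95%


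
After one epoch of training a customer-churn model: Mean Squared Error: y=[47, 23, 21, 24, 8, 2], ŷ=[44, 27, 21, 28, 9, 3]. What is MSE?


Squared errors: (47-44)²=9, (23-27)²=16, (21-21)²=0, (24-28)²=16, (8-9)²=1, (2-3)²=1
Sum = 43
MSE = 43/6 = 43/6

43/6


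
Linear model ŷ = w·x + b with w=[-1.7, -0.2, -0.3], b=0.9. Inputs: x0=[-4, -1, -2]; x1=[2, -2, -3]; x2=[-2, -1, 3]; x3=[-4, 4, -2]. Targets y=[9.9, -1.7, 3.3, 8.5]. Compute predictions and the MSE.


ŷ0 = (-1.7)·(-4) + (-0.2)·(-1) + (-0.3)·(-2) + 0.9 = 8.5
ŷ1 = (-1.7)·(2) + (-0.2)·(-2) + (-0.3)·(-3) + 0.9 = -1.2
ŷ2 = (-1.7)·(-2) + (-0.2)·(-1) + (-0.3)·(3) + 0.9 = 3.6
ŷ3 = (-1.7)·(-4) + (-0.2)·(4) + (-0.3)·(-2) + 0.9 = 7.5
errors² = [1.96, 0.25, 0.09, 1.0]
MSE = 3.3000/4 = 0.825

0.825


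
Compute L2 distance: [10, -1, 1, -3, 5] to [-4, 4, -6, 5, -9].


d = √((10+ 4)² + (-1-4)² + (1+ 6)² + (-3-5)² + (5+ 9)²)
  = √(196 + 25 + 49 + 64 + 196)
  = √530 = 23.0217

23.0217


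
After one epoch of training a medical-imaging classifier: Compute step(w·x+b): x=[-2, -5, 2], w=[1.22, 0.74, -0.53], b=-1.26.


z = (-2)·(1.22) + (-5)·(0.74) + (2)·(-0.53) - 1.26
  = -8.46
step(z) = 0 (z<0)

0


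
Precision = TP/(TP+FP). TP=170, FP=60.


Precision = TP/(TP+FP)
= 170/(170+60)
= 170/230 = 73.91%

73.91%


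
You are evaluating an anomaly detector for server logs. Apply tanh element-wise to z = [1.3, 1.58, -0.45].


tanh(1.3) = 0.8617
tanh(1.58) = 0.9186
tanh(-0.45) = -0.4219
result = [0.8617, 0.9186, -0.4219]

[0.8617, 0.9186, -0.4219]


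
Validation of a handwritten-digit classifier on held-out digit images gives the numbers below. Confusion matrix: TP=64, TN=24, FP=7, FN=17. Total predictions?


Total = TP + TN + FP + FN
= 64 + 24 + 7 + 17
= 112
(Predicted positive: 71, predicted negative: 41)

112


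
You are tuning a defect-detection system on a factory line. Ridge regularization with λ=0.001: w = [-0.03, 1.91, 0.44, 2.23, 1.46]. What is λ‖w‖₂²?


‖w‖₂² = (-0.03)² + (1.91)² + (0.44)² + (2.23)² + (1.46)²
     = 0.0009 + 3.6481 + 0.1936 + 4.9729 + 2.1316
     = 10.9471
λ·‖w‖₂² = 0.001·10.9471 = 0.010947

0.010947


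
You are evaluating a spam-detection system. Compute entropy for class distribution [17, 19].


Probabilities: [17/36, 19/36] ≈ [0.4722, 0.5278]
H = -((17/36)·log₂(17/36) + (19/36)·log₂(19/36))
  = 0.9978 bits

0.9978 bits


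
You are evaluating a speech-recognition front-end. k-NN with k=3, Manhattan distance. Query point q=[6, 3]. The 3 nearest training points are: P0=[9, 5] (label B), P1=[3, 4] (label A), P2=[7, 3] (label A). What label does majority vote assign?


d(q,P0) = 5  (label B)
d(q,P1) = 4  (label A)
d(q,P2) = 1  (label A)
Votes: A=2, B=1
Majority → A

A


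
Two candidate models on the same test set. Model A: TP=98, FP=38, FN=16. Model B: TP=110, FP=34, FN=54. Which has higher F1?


Model A: P=98/136=0.7206, R=98/114=0.8596, F1=2PR/(P+R)=2TP/(2TP+FP+FN)=196/250=0.784
Model B: P=110/144=0.7639, R=110/164=0.6707, F1=2PR/(P+R)=2TP/(2TP+FP+FN)=220/308=0.7143
0.784 > 0.7143 → Model A

Model A


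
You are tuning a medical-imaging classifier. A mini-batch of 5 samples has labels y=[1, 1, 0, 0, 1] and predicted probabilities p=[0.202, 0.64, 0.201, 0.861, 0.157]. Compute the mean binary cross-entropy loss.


L[0] = -ln(0.202) = 1.5995
L[1] = -ln(0.64) = 0.4463
L[2] = -ln(1-0.201) = -ln(0.799) = 0.2244
L[3] = -ln(1-0.861) = -ln(0.139) = 1.9733
L[4] = -ln(0.157) = 1.8515
mean = (1.5995 + 0.4463 + 0.2244 + 1.9733 + 1.8515)/5 = 1.219

1.219


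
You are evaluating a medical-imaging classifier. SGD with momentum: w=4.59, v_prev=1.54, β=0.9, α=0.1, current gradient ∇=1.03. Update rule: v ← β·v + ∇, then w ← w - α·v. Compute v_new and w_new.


v_new = 0.9·1.54 + 1.03 = 1.386 + 1.03 = 2.416
w_new = 4.59 - 0.1·2.416 = 4.59 - 0.2416 = 4.3484

v_new=2.416, w_new=4.3484


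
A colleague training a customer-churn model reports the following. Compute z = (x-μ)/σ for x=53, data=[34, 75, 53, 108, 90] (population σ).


μ = 72, σ = 26.2069
z = (53 - 72)/26.2069 = -0.725

-0.725


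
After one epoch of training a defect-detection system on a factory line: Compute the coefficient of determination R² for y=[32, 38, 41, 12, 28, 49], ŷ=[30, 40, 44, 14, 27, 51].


ȳ = 33.3333
SS_res = Σ(y-ŷ)² = 26
SS_tot = Σ(y-ȳ)² = 811.33
R² = 1 - SS_res/SS_tot = 1 - 0.032 = 0.968

0.968


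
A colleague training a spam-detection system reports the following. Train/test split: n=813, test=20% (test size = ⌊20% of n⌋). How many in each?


Test = ⌊813·20/100⌋ = 162
Train = 813 - 162 = 651

Train: 651, Test: 162


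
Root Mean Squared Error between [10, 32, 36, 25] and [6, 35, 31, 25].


MSE = 50/4 = 12.5
RMSE = √(50/4) = 3.5355

3.5355


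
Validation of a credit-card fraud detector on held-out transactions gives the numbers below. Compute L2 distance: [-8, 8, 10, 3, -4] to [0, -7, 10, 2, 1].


d = √((-8-0)² + (8+ 7)² + (10-10)² + (3-2)² + (-4-1)²)
  = √(64 + 225 + 0 + 1 + 25)
  = √315 = 17.7482

17.7482


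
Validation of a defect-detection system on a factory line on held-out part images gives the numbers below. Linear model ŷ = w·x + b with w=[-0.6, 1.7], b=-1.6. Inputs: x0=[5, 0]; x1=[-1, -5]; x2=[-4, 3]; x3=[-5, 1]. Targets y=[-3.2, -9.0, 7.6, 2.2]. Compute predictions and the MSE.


ŷ0 = (-0.6)·(5) + (1.7)·(0) - 1.6 = -4.6
ŷ1 = (-0.6)·(-1) + (1.7)·(-5) - 1.6 = -9.5
ŷ2 = (-0.6)·(-4) + (1.7)·(3) - 1.6 = 5.9
ŷ3 = (-0.6)·(-5) + (1.7)·(1) - 1.6 = 3.1
errors² = [1.96, 0.25, 2.89, 0.81]
MSE = 5.9100/4 = 1.4775

1.4775


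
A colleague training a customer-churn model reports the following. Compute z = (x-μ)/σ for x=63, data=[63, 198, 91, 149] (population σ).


μ = 125.25, σ = 52.2129
z = (63 - 125.25)/52.2129 = -1.1922

-1.1922


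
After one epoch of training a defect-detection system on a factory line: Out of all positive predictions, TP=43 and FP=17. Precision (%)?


Precision = TP/(TP+FP)
= 43/(43+17)
= 43/60 = 71.67%

71.67%


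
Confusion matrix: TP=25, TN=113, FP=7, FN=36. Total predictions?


Total = TP + TN + FP + FN
= 25 + 113 + 7 + 36
= 181
(Predicted positive: 32, predicted negative: 149)

181


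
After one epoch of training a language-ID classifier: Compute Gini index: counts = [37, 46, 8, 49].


Probabilities: [37/140, 46/140, 8/140, 49/140] ≈ [0.2643, 0.3286, 0.0571, 0.35]
Σpᵢ² = (1369 + 2116 + 64 + 2401)/140² = 5950/19600
Gini = 1 - Σpᵢ² = 1 - 5950/19600 = 0.6964

0.6964


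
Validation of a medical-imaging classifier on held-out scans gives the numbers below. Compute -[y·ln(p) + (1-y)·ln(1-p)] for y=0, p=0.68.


BCE = -[y·ln(p) + (1-y)·ln(1-p)]
= -0 - 1·ln(1-0.68)
= -ln(0.32) = 1.1394

1.1394


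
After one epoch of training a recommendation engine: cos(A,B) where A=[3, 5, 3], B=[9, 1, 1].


A·B = 3·9 + 5·1 + 3·1 = 35
‖A‖ = √43 = 6.5574, ‖B‖ = √83 = 9.1104
cos = 35/(√43·√83) = 35/√3569 = 0.5859

0.5859


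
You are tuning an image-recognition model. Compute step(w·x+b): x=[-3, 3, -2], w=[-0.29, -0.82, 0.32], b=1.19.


z = (-3)·(-0.29) + (3)·(-0.82) + (-2)·(0.32) + 1.19
  = -1.04
step(z) = 0 (z<0)

0


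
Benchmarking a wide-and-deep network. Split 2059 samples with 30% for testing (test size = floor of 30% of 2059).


Test = ⌊2059·30/100⌋ = 617
Train = 2059 - 617 = 1442

Train: 1442, Test: 617


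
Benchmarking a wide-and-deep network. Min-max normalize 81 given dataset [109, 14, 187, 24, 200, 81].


min=14, max=200
(81-14)/(200-14) = 67/186 = 0.3602

0.3602


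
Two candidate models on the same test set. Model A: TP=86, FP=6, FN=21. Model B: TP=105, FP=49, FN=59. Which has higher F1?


Model A: P=86/92=0.9348, R=86/107=0.8037, F1=2PR/(P+R)=2TP/(2TP+FP+FN)=172/199=0.8643
Model B: P=105/154=0.6818, R=105/164=0.6402, F1=2PR/(P+R)=2TP/(2TP+FP+FN)=210/318=0.6604
0.8643 > 0.6604 → Model A

Model A


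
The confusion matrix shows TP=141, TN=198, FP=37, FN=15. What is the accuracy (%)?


Accuracy = (TP+TN)/(TP+TN+FP+FN)
= (141+198)/(391)
= 339/391 = 86.7%

86.7%


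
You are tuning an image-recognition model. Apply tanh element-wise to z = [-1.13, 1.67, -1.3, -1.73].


tanh(-1.13) = -0.811
tanh(1.67) = 0.9316
tanh(-1.3) = -0.8617
tanh(-1.73) = -0.9391
result = [-0.811, 0.9316, -0.8617, -0.9391]

[-0.811, 0.9316, -0.8617, -0.9391]


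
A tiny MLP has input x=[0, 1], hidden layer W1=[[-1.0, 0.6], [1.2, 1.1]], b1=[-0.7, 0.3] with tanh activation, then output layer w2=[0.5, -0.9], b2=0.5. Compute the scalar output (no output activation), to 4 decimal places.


z1[0] = (-1.0)·(0) + (0.6)·(1) - 0.7 = -0.1
z1[1] = (1.2)·(0) + (1.1)·(1) + 0.3 = 1.4
h = tanh(z1) = [-0.0997, 0.8854]
output = (0.5)·(-0.0997) + (-0.9)·(0.8854) + 0.5 = -0.3467

-0.3467


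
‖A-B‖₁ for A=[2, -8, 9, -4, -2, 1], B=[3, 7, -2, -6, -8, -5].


d = |2-3| + |-8-7| + |9+ 2| + |-4+ 6| + |-2+ 8| + |1+ 5|
  = 1 + 15 + 11 + 2 + 6 + 6
  = 41

41


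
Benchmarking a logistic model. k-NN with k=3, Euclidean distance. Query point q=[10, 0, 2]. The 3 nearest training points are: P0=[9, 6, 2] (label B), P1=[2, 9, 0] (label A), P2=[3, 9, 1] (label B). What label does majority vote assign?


d(q,P0) = 6.0828  (label B)
d(q,P1) = 12.2066  (label A)
d(q,P2) = 11.4455  (label B)
Votes: A=1, B=2
Majority → B

B


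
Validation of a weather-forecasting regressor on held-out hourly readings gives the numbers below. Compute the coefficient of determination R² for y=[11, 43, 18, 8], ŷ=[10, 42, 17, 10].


ȳ = 20
SS_res = Σ(y-ŷ)² = 7
SS_tot = Σ(y-ȳ)² = 758
R² = 1 - SS_res/SS_tot = 1 - 0.0092 = 0.9908

0.9908
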